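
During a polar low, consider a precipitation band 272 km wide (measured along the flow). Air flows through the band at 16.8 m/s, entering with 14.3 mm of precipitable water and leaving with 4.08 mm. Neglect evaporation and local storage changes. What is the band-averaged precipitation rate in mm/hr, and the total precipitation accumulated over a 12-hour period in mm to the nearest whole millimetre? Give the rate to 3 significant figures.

R ≈ 2.27 mm/hr; total ≈ 27 mm

Column moisture flux per unit crosswind length is F = V × PW.
Inflow: F_in = 16.8 × 14.3 = 240.24 mm·m/s
Outflow: F_out = 16.8 × 4.08 = 68.544 mm·m/s
Steady-state rate R = (F_in − F_out)/L = (240.24 − 68.544) / 272000 m = 6.312e-04 mm/s.
R = 6.312e-04 × 3600 = 2.27 mm/hr.
Over 12 h: total = 2.27 × 12 = 27.24 ≈ 27 mm.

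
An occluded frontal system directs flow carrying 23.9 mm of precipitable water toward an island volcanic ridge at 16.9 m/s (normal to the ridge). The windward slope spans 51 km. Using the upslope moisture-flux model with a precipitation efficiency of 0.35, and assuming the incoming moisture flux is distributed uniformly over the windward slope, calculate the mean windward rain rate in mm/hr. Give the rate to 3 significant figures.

R ≈ 9.98 mm/hr

Incoming column moisture flux per unit ridge length: F = V × PW = 16.9 × 23.9 = 403.91 mm·m/s.
Spread over the 51 km slope with efficiency ε = 0.35: R = ε·F/W = 0.35 × 403.91 / 51000 m = 2.772e-03 mm/s.
R = 2.772e-03 × 3600 = 9.98 mm/hr.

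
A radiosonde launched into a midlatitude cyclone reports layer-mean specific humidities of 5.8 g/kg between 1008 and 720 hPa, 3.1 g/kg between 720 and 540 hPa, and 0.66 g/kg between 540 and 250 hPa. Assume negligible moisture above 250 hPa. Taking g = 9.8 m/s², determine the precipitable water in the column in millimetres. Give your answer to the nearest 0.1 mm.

PW ≈ 24.7 mm

Precipitable water is the column-integrated vapour mass per unit area: PW = (1/g) Σ q̄ Δp, with q in kg/kg and Δp in Pa (1 kg/m² of water = 1 mm).
Layer 1008–720 hPa: Δp = 288 hPa = 28800 Pa, q̄ = 0.0058 kg/kg → 0.0058 × 28800 / 9.8 = 17.04 mm
Layer 720–540 hPa: Δp = 180 hPa = 18000 Pa, q̄ = 0.0031 kg/kg → 0.0031 × 18000 / 9.8 = 5.69 mm
Layer 540–250 hPa: Δp = 290 hPa = 29000 Pa, q̄ = 0.00066 kg/kg → 0.00066 × 29000 / 9.8 = 1.95 mm
PW = 17.04 + 5.69 + 1.95 = 24.68 ≈ 24.7 mm.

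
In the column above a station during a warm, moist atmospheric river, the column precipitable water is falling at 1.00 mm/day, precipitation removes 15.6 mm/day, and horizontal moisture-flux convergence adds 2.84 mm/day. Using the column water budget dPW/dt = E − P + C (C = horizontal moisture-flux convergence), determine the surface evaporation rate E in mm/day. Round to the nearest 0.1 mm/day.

E ≈ 11.8 mm/day

dPW/dt = -1.00 mm/day.
E = dPW/dt + P − C = (-1.00) + 15.6 − (2.84) = 11.8 mm/day.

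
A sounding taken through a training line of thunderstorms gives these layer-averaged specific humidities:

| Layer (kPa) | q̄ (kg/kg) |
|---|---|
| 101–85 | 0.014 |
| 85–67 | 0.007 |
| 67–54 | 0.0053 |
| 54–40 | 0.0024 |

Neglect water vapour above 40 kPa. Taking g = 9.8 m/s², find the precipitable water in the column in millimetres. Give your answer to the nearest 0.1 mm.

Precipitable water is the column-integrated vapour mass per unit area: PW = (1/g) Σ q̄ Δp, with q in kg/kg and Δp in Pa (1 kg/m² of water = 1 mm).
Layer 101–85 kPa: Δp = 160 hPa = 16000 Pa, q̄ = 0.014 kg/kg → 0.014 × 16000 / 9.8 = 22.86 mm
Layer 85–67 kPa: Δp = 180 hPa = 18000 Pa, q̄ = 0.007 kg/kg → 0.007 × 18000 / 9.8 = 12.86 mm
Layer 67–54 kPa: Δp = 130 hPa = 13000 Pa, q̄ = 0.0053 kg/kg → 0.0053 × 13000 / 9.8 = 7.03 mm
Layer 54–40 kPa: Δp = 140 hPa = 14000 Pa, q̄ = 0.0024 kg/kg → 0.0024 × 14000 / 9.8 = 3.43 mm
PW = 22.86 + 12.86 + 7.03 + 3.43 = 46.18 ≈ 46.2 mm.

PW ≈ 46.2 mm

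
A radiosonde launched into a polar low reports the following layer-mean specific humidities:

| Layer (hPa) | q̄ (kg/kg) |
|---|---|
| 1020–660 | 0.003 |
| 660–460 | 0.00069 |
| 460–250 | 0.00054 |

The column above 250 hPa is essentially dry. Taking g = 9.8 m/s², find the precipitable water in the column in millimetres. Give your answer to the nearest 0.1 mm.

Precipitable water is the column-integrated vapour mass per unit area: PW = (1/g) Σ q̄ Δp, with q in kg/kg and Δp in Pa (1 kg/m² of water = 1 mm).
Layer 1020–660 hPa: Δp = 360 hPa = 36000 Pa, q̄ = 0.003 kg/kg → 0.003 × 36000 / 9.8 = 11.02 mm
Layer 660–460 hPa: Δp = 200 hPa = 20000 Pa, q̄ = 0.00069 kg/kg → 0.00069 × 20000 / 9.8 = 1.41 mm
Layer 460–250 hPa: Δp = 210 hPa = 21000 Pa, q̄ = 0.00054 kg/kg → 0.00054 × 21000 / 9.8 = 1.16 mm
PW = 11.02 + 1.41 + 1.16 = 13.59 ≈ 13.6 mm.

PW ≈ 13.6 mm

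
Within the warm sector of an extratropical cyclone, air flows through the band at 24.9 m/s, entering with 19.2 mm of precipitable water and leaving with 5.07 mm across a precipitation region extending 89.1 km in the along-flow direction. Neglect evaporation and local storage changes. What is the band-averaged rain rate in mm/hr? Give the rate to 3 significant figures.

Column moisture flux per unit crosswind length is F = V × PW.
Inflow: F_in = 24.9 × 19.2 = 478.08 mm·m/s
Outflow: F_out = 24.9 × 5.07 = 126.243 mm·m/s
Steady-state rate R = (F_in − F_out)/L = (478.08 − 126.243) / 89100 m = 3.949e-03 mm/s.
R = 3.949e-03 × 3600 = 14.2 mm/hr.

R ≈ 14.2 mm/hr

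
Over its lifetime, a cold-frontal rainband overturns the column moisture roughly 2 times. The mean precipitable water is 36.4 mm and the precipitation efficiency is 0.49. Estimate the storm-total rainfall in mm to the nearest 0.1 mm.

Each cycle deposits ε × PW = 0.49 × 36.4 = 17.836 mm.
Over 2 cycles: 2 × 17.836 = 35.7 mm.

rainfall ≈ 35.7 mm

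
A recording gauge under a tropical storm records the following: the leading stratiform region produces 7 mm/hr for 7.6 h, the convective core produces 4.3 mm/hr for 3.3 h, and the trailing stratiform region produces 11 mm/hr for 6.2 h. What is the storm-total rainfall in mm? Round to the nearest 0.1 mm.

Total = Σ Rᵢ Δtᵢ = 7 × 7.6 + 4.3 × 3.3 + 11 × 6.2
      = 53.2 + 14.19 + 68.2 = 135.6 mm.

total ≈ 135.6 mm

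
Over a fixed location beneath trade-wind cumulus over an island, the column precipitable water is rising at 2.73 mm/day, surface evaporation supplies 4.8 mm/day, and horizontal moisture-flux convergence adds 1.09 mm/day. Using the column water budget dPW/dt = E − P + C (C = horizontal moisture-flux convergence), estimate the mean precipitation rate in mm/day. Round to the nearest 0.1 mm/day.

P ≈ 3.2 mm/day

dPW/dt = +2.73 mm/day.
P = E + C − dPW/dt = 4.8 + (1.09) − (+2.73) = 3.2 mm/day.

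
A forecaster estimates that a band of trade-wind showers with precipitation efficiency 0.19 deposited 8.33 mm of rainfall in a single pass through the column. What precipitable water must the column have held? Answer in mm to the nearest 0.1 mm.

PW = rainfall / ε = 8.33 / 0.19 = 43.8 mm.

PW ≈ 43.8 mm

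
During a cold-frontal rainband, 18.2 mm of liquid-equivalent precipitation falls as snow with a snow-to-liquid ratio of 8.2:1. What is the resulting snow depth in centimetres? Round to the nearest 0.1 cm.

snow depth ≈ 14.9 cm

Snow depth = liquid × ratio = 18.2 mm × 8.2 = 149.24 mm = 14.9 cm.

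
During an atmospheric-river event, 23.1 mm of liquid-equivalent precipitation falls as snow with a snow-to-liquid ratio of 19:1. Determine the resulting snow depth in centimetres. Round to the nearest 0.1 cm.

Snow depth = liquid × ratio = 23.1 mm × 19 = 438.9 mm = 43.9 cm.

snow depth ≈ 43.9 cm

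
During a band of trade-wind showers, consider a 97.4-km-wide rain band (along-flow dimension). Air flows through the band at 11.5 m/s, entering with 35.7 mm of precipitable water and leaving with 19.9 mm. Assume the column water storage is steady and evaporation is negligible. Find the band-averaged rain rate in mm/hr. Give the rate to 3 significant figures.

Column moisture flux per unit crosswind length is F = V × PW.
Inflow: F_in = 11.5 × 35.7 = 410.55 mm·m/s
Outflow: F_out = 11.5 × 19.9 = 228.85 mm·m/s
Steady-state rate R = (F_in − F_out)/L = (410.55 − 228.85) / 97400 m = 1.866e-03 mm/s.
R = 1.866e-03 × 3600 = 6.72 mm/hr.

R ≈ 6.72 mm/hr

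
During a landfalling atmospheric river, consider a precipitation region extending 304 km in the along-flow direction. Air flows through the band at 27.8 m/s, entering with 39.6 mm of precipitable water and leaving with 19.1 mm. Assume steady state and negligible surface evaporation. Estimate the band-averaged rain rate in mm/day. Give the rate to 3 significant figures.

Column moisture flux per unit crosswind length is F = V × PW.
Inflow: F_in = 27.8 × 39.6 = 1100.88 mm·m/s
Outflow: F_out = 27.8 × 19.1 = 530.98 mm·m/s
Steady-state rate R = (F_in − F_out)/L = (1100.88 − 530.98) / 304000 m = 1.875e-03 mm/s.
R = 1.875e-03 × 3600 × 24 = 162 mm/day.

R ≈ 162 mm/day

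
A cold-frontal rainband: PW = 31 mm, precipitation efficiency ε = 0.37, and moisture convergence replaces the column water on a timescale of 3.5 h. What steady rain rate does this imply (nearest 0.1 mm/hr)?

Each overturning extracts ε × PW = 0.37 × 31 = 11.47 mm.
Rate = ε·PW / τ = 11.47 / 3.5 h = 3.3 mm/hr.

R ≈ 3.3 mm/hr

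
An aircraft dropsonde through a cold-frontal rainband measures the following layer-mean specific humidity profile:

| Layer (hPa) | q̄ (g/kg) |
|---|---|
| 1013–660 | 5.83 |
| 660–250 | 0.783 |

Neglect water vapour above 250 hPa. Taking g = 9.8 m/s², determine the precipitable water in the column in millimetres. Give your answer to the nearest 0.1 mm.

Precipitable water is the column-integrated vapour mass per unit area: PW = (1/g) Σ q̄ Δp, with q in kg/kg and Δp in Pa (1 kg/m² of water = 1 mm).
Layer 1013–660 hPa: Δp = 353 hPa = 35300 Pa, q̄ = 0.00583 kg/kg → 0.00583 × 35300 / 9.8 = 21.00 mm
Layer 660–250 hPa: Δp = 410 hPa = 41000 Pa, q̄ = 0.000783 kg/kg → 0.000783 × 41000 / 9.8 = 3.28 mm
PW = 21.00 + 3.28 = 24.28 ≈ 24.3 mm.

PW ≈ 24.3 mm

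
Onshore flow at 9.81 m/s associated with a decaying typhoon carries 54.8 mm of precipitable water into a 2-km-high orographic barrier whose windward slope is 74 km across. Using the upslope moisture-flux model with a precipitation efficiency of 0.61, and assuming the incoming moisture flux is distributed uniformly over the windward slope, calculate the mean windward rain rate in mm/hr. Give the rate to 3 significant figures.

R ≈ 16.0 mm/hr

Incoming column moisture flux per unit ridge length: F = V × PW = 9.81 × 54.8 = 537.588 mm·m/s.
Spread over the 74 km slope with efficiency ε = 0.61: R = ε·F/W = 0.61 × 537.588 / 74000 m = 4.431e-03 mm/s.
R = 4.431e-03 × 3600 = 16.0 mm/hr.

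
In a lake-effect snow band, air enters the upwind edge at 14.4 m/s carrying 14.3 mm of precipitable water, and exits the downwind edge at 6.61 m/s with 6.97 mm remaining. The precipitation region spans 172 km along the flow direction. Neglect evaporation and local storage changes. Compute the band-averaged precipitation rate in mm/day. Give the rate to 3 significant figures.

R ≈ 80.3 mm/day

Column moisture flux per unit crosswind length is F = V × PW.
Inflow: F_in = 14.4 × 14.3 = 205.92 mm·m/s
Outflow: F_out = 6.61 × 6.97 = 46.0717 mm·m/s
Steady-state rate R = (F_in − F_out)/L = (205.92 − 46.0717) / 172000 m = 9.294e-04 mm/s.
R = 9.294e-04 × 3600 × 24 = 80.3 mm/day.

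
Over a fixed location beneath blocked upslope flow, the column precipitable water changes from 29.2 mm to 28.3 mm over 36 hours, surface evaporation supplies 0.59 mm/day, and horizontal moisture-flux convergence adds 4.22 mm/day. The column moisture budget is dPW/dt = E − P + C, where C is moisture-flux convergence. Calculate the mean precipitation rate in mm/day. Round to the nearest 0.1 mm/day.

dPW/dt = (28.3 − 29.2) mm / (36/24 day) = -0.600 mm/day.
P = E + C − dPW/dt = 0.59 + (4.22) − (-0.600) = 5.4 mm/day.

P ≈ 5.4 mm/day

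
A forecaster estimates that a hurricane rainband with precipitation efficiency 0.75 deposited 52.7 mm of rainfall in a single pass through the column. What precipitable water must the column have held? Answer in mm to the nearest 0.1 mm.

PW = rainfall / ε = 52.7 / 0.75 = 70.3 mm.

PW ≈ 70.3 mm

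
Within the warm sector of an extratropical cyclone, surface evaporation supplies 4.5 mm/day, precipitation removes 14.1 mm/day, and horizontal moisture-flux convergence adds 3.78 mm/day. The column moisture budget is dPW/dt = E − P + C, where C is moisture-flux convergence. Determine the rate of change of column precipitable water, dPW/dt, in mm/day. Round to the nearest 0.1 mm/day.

dPW/dt = E − P + C = 4.5 − 14.1 + (3.78) = -5.8 mm/day.

dPW/dt ≈ -5.8 mm/day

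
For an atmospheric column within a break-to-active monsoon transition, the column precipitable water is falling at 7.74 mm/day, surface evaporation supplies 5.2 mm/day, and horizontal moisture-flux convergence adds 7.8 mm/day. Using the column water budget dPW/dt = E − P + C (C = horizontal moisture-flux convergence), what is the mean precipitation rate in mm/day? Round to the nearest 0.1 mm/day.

P ≈ 20.7 mm/day

dPW/dt = -7.74 mm/day.
P = E + C − dPW/dt = 5.2 + (7.8) − (-7.74) = 20.7 mm/day.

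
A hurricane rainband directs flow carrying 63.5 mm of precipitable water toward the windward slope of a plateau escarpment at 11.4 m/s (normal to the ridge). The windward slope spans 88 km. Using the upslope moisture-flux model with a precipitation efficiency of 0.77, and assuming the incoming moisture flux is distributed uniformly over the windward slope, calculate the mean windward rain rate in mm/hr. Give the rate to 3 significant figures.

R ≈ 22.8 mm/hr

Incoming column moisture flux per unit ridge length: F = V × PW = 11.4 × 63.5 = 723.9 mm·m/s.
Spread over the 88 km slope with efficiency ε = 0.77: R = ε·F/W = 0.77 × 723.9 / 88000 m = 6.334e-03 mm/s.
R = 6.334e-03 × 3600 = 22.8 mm/hr.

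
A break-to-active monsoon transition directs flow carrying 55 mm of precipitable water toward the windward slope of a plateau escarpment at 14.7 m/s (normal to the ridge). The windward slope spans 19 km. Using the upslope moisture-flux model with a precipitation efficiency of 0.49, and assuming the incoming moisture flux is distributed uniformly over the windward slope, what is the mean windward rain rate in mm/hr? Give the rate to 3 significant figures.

R ≈ 75.1 mm/hr

Incoming column moisture flux per unit ridge length: F = V × PW = 14.7 × 55 = 808.5 mm·m/s.
Spread over the 19 km slope with efficiency ε = 0.49: R = ε·F/W = 0.49 × 808.5 / 19000 m = 2.085e-02 mm/s.
R = 2.085e-02 × 3600 = 75.1 mm/hr.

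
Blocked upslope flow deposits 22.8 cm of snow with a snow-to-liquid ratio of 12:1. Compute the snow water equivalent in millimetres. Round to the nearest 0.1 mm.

SWE ≈ 19.0 mm

SWE = snow depth / ratio = 22.8 cm / 12 = 1.900 cm = 19.0 mm.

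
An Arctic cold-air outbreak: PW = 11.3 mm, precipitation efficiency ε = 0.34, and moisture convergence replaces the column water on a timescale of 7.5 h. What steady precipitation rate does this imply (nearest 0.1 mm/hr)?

Each overturning extracts ε × PW = 0.34 × 11.3 = 3.842 mm.
Rate = ε·PW / τ = 3.842 / 7.5 h = 0.5 mm/hr.

R ≈ 0.5 mm/hr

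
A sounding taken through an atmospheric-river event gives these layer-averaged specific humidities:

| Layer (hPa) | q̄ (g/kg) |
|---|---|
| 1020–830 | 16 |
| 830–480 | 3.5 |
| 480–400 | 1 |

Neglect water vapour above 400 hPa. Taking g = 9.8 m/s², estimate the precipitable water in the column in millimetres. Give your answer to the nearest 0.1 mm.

Precipitable water is the column-integrated vapour mass per unit area: PW = (1/g) Σ q̄ Δp, with q in kg/kg and Δp in Pa (1 kg/m² of water = 1 mm).
Layer 1020–830 hPa: Δp = 190 hPa = 19000 Pa, q̄ = 0.016 kg/kg → 0.016 × 19000 / 9.8 = 31.02 mm
Layer 830–480 hPa: Δp = 350 hPa = 35000 Pa, q̄ = 0.0035 kg/kg → 0.0035 × 35000 / 9.8 = 12.50 mm
Layer 480–400 hPa: Δp = 80 hPa = 8000 Pa, q̄ = 0.001 kg/kg → 0.001 × 8000 / 9.8 = 0.82 mm
PW = 31.02 + 12.50 + 0.82 = 44.34 ≈ 44.3 mm.

PW ≈ 44.3 mm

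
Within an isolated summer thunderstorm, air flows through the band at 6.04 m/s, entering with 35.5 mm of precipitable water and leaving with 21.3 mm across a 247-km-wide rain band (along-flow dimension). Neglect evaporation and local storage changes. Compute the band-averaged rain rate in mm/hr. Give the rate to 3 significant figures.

R ≈ 1.25 mm/hr

Column moisture flux per unit crosswind length is F = V × PW.
Inflow: F_in = 6.04 × 35.5 = 214.42 mm·m/s
Outflow: F_out = 6.04 × 21.3 = 128.652 mm·m/s
Steady-state rate R = (F_in − F_out)/L = (214.42 − 128.652) / 247000 m = 3.472e-04 mm/s.
R = 3.472e-04 × 3600 = 1.25 mm/hr.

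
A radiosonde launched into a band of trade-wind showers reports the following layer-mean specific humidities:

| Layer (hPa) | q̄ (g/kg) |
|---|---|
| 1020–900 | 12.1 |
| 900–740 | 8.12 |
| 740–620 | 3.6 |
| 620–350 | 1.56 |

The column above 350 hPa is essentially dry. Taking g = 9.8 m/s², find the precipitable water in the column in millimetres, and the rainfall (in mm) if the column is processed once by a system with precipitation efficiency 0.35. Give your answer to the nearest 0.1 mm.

Precipitable water is the column-integrated vapour mass per unit area: PW = (1/g) Σ q̄ Δp, with q in kg/kg and Δp in Pa (1 kg/m² of water = 1 mm).
Layer 1020–900 hPa: Δp = 120 hPa = 12000 Pa, q̄ = 0.0121 kg/kg → 0.0121 × 12000 / 9.8 = 14.82 mm
Layer 900–740 hPa: Δp = 160 hPa = 16000 Pa, q̄ = 0.00812 kg/kg → 0.00812 × 16000 / 9.8 = 13.26 mm
Layer 740–620 hPa: Δp = 120 hPa = 12000 Pa, q̄ = 0.0036 kg/kg → 0.0036 × 12000 / 9.8 = 4.41 mm
Layer 620–350 hPa: Δp = 270 hPa = 27000 Pa, q̄ = 0.00156 kg/kg → 0.00156 × 27000 / 9.8 = 4.30 mm
PW = 14.82 + 13.26 + 4.41 + 4.30 = 36.79 ≈ 36.8 mm.
Rainfall = ε × PW = 0.35 × 36.8 = 12.9 mm.

PW ≈ 36.8 mm; rainfall ≈ 12.9 mm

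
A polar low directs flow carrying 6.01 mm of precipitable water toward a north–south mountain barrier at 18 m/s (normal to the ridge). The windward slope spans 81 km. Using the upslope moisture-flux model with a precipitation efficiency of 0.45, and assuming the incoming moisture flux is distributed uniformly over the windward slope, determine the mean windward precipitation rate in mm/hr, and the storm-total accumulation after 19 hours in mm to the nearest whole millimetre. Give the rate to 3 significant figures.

Incoming column moisture flux per unit ridge length: F = V × PW = 18 × 6.01 = 108.18 mm·m/s.
Spread over the 81 km slope with efficiency ε = 0.45: R = ε·F/W = 0.45 × 108.18 / 81000 m = 6.010e-04 mm/s.
R = 6.010e-04 × 3600 = 2.16 mm/hr.
Over 19 h: total = 2.16 × 19 = 41.04 ≈ 41 mm.

R ≈ 2.16 mm/hr; total ≈ 41 mm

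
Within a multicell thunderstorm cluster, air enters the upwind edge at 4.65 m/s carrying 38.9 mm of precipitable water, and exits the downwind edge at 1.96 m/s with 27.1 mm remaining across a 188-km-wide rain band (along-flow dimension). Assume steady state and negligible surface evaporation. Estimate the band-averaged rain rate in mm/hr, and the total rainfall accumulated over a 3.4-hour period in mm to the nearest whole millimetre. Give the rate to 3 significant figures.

R ≈ 2.45 mm/hr; total ≈ 8 mm

Column moisture flux per unit crosswind length is F = V × PW.
Inflow: F_in = 4.65 × 38.9 = 180.885 mm·m/s
Outflow: F_out = 1.96 × 27.1 = 53.116 mm·m/s
Steady-state rate R = (F_in − F_out)/L = (180.885 − 53.116) / 188000 m = 6.796e-04 mm/s.
R = 6.796e-04 × 3600 = 2.45 mm/hr.
Over 3.4 h: total = 2.45 × 3.4 = 8.33 ≈ 8 mm.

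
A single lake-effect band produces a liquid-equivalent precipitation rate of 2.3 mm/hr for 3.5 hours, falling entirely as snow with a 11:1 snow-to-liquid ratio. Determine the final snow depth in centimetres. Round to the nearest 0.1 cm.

Liquid-equivalent depth = 2.3 × 3.5 = 8.05 mm.
Snow depth = 8.05 mm × 11 = 88.55 mm = 8.9 cm.

snow depth ≈ 8.9 cm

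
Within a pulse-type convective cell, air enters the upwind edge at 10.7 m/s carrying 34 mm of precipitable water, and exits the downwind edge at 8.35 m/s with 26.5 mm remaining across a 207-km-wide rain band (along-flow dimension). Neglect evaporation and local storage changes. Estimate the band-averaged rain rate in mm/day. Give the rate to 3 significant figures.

R ≈ 59.5 mm/day

Column moisture flux per unit crosswind length is F = V × PW.
Inflow: F_in = 10.7 × 34 = 363.8 mm·m/s
Outflow: F_out = 8.35 × 26.5 = 221.275 mm·m/s
Steady-state rate R = (F_in − F_out)/L = (363.8 − 221.275) / 207000 m = 6.885e-04 mm/s.
R = 6.885e-04 × 3600 × 24 = 59.5 mm/day.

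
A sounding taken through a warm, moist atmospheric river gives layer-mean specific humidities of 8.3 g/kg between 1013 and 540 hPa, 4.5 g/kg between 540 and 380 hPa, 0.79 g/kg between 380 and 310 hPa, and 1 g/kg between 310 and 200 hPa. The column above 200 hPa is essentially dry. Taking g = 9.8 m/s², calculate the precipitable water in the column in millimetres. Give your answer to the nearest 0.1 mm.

PW ≈ 49.1 mm

Precipitable water is the column-integrated vapour mass per unit area: PW = (1/g) Σ q̄ Δp, with q in kg/kg and Δp in Pa (1 kg/m² of water = 1 mm).
Layer 1013–540 hPa: Δp = 473 hPa = 47300 Pa, q̄ = 0.0083 kg/kg → 0.0083 × 47300 / 9.8 = 40.06 mm
Layer 540–380 hPa: Δp = 160 hPa = 16000 Pa, q̄ = 0.0045 kg/kg → 0.0045 × 16000 / 9.8 = 7.35 mm
Layer 380–310 hPa: Δp = 70 hPa = 7000 Pa, q̄ = 0.00079 kg/kg → 0.00079 × 7000 / 9.8 = 0.56 mm
Layer 310–200 hPa: Δp = 110 hPa = 11000 Pa, q̄ = 0.001 kg/kg → 0.001 × 11000 / 9.8 = 1.12 mm
PW = 40.06 + 7.35 + 0.56 + 1.12 = 49.09 ≈ 49.1 mm.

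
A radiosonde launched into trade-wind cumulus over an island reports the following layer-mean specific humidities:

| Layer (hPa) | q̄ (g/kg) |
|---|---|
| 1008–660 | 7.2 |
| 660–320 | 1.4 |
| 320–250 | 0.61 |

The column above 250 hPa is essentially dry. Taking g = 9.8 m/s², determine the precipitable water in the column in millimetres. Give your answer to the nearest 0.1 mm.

Precipitable water is the column-integrated vapour mass per unit area: PW = (1/g) Σ q̄ Δp, with q in kg/kg and Δp in Pa (1 kg/m² of water = 1 mm).
Layer 1008–660 hPa: Δp = 348 hPa = 34800 Pa, q̄ = 0.0072 kg/kg → 0.0072 × 34800 / 9.8 = 25.57 mm
Layer 660–320 hPa: Δp = 340 hPa = 34000 Pa, q̄ = 0.0014 kg/kg → 0.0014 × 34000 / 9.8 = 4.86 mm
Layer 320–250 hPa: Δp = 70 hPa = 7000 Pa, q̄ = 0.00061 kg/kg → 0.00061 × 7000 / 9.8 = 0.44 mm
PW = 25.57 + 4.86 + 0.44 = 30.87 ≈ 30.9 mm.

PW ≈ 30.9 mm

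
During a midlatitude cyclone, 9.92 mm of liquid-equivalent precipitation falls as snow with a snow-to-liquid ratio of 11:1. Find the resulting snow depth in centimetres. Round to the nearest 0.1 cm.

Snow depth = liquid × ratio = 9.92 mm × 11 = 109.12 mm = 10.9 cm.

snow depth ≈ 10.9 cm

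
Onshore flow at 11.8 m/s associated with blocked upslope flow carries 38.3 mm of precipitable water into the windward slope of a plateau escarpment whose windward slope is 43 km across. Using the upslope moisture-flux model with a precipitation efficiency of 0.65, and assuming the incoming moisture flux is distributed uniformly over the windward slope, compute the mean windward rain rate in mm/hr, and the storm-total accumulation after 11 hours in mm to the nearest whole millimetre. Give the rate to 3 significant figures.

Incoming column moisture flux per unit ridge length: F = V × PW = 11.8 × 38.3 = 451.94 mm·m/s.
Spread over the 43 km slope with efficiency ε = 0.65: R = ε·F/W = 0.65 × 451.94 / 43000 m = 6.832e-03 mm/s.
R = 6.832e-03 × 3600 = 24.6 mm/hr.
Over 11 h: total = 24.6 × 11 = 270.6 ≈ 271 mm.

R ≈ 24.6 mm/hr; total ≈ 271 mm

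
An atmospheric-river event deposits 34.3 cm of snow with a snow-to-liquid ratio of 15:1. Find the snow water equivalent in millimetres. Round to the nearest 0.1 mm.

SWE ≈ 22.9 mm

SWE = snow depth / ratio = 34.3 cm / 15 = 2.287 cm = 22.9 mm.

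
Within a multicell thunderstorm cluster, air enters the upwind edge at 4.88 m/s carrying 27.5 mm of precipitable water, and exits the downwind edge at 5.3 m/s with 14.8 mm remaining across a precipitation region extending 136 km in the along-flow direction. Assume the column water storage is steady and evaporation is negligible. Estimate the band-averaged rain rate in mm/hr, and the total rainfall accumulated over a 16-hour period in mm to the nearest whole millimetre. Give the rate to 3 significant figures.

R ≈ 1.48 mm/hr; total ≈ 24 mm

Column moisture flux per unit crosswind length is F = V × PW.
Inflow: F_in = 4.88 × 27.5 = 134.2 mm·m/s
Outflow: F_out = 5.3 × 14.8 = 78.44 mm·m/s
Steady-state rate R = (F_in − F_out)/L = (134.2 − 78.44) / 136000 m = 4.100e-04 mm/s.
R = 4.100e-04 × 3600 = 1.48 mm/hr.
Over 16 h: total = 1.48 × 16 = 23.68 ≈ 24 mm.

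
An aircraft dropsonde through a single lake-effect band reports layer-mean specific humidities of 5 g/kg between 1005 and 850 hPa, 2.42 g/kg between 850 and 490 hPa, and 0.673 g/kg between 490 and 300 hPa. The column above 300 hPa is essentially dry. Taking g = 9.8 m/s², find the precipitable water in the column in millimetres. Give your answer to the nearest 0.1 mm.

PW ≈ 18.1 mm

Precipitable water is the column-integrated vapour mass per unit area: PW = (1/g) Σ q̄ Δp, with q in kg/kg and Δp in Pa (1 kg/m² of water = 1 mm).
Layer 1005–850 hPa: Δp = 155 hPa = 15500 Pa, q̄ = 0.005 kg/kg → 0.005 × 15500 / 9.8 = 7.91 mm
Layer 850–490 hPa: Δp = 360 hPa = 36000 Pa, q̄ = 0.00242 kg/kg → 0.00242 × 36000 / 9.8 = 8.89 mm
Layer 490–300 hPa: Δp = 190 hPa = 19000 Pa, q̄ = 0.000673 kg/kg → 0.000673 × 19000 / 9.8 = 1.30 mm
PW = 7.91 + 8.89 + 1.30 = 18.10 ≈ 18.1 mm.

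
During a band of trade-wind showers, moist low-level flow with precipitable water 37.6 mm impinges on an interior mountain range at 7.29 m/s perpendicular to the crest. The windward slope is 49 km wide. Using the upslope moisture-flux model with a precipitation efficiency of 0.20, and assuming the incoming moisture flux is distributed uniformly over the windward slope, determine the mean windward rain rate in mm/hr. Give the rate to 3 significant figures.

R ≈ 4.03 mm/hr

Incoming column moisture flux per unit ridge length: F = V × PW = 7.29 × 37.6 = 274.104 mm·m/s.
Spread over the 49 km slope with efficiency ε = 0.20: R = ε·F/W = 0.20 × 274.104 / 49000 m = 1.119e-03 mm/s.
R = 1.119e-03 × 3600 = 4.03 mm/hr.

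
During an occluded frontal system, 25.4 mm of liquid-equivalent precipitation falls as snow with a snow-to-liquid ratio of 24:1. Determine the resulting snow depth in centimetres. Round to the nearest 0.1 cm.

snow depth ≈ 61.0 cm

Snow depth = liquid × ratio = 25.4 mm × 24 = 609.6 mm = 61.0 cm.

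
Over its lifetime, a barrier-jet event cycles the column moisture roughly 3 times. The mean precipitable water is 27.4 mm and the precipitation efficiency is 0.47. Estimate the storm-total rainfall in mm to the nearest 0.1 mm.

rainfall ≈ 38.6 mm

Each cycle deposits ε × PW = 0.47 × 27.4 = 12.878 mm.
Over 3 cycles: 3 × 12.878 = 38.6 mm.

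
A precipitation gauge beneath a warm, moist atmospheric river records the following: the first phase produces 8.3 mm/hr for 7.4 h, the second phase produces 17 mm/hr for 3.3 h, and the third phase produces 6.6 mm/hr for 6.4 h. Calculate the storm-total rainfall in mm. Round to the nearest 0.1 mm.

total ≈ 159.8 mm

Total = Σ Rᵢ Δtᵢ = 8.3 × 7.4 + 17 × 3.3 + 6.6 × 6.4
      = 61.42 + 56.1 + 42.24 = 159.8 mm.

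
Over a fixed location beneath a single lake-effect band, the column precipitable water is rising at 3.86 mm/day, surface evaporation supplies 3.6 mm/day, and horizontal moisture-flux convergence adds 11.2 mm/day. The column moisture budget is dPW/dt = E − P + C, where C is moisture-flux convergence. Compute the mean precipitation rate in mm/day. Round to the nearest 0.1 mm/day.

P ≈ 10.9 mm/day

dPW/dt = +3.86 mm/day.
P = E + C − dPW/dt = 3.6 + (11.2) − (+3.86) = 10.9 mm/day.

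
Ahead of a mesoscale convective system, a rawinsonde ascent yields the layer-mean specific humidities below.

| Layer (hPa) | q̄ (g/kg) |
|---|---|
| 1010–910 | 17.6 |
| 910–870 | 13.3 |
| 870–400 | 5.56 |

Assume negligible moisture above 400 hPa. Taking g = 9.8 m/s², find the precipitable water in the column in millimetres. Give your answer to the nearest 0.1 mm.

Precipitable water is the column-integrated vapour mass per unit area: PW = (1/g) Σ q̄ Δp, with q in kg/kg and Δp in Pa (1 kg/m² of water = 1 mm).
Layer 1010–910 hPa: Δp = 100 hPa = 10000 Pa, q̄ = 0.0176 kg/kg → 0.0176 × 10000 / 9.8 = 17.96 mm
Layer 910–870 hPa: Δp = 40 hPa = 4000 Pa, q̄ = 0.0133 kg/kg → 0.0133 × 4000 / 9.8 = 5.43 mm
Layer 870–400 hPa: Δp = 470 hPa = 47000 Pa, q̄ = 0.00556 kg/kg → 0.00556 × 47000 / 9.8 = 26.67 mm
PW = 17.96 + 5.43 + 26.67 = 50.06 ≈ 50.1 mm.

PW ≈ 50.1 mm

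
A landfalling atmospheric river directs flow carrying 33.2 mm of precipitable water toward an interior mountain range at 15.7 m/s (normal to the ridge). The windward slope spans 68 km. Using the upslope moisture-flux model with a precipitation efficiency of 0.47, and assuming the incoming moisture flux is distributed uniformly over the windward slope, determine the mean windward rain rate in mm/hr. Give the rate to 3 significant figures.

R ≈ 13.0 mm/hr

Incoming column moisture flux per unit ridge length: F = V × PW = 15.7 × 33.2 = 521.24 mm·m/s.
Spread over the 68 km slope with efficiency ε = 0.47: R = ε·F/W = 0.47 × 521.24 / 68000 m = 3.603e-03 mm/s.
R = 3.603e-03 × 3600 = 13.0 mm/hr.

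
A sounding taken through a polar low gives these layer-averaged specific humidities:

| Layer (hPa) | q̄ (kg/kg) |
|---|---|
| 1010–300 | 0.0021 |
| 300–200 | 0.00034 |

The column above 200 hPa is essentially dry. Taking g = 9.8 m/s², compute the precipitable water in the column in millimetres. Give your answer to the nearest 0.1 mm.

Precipitable water is the column-integrated vapour mass per unit area: PW = (1/g) Σ q̄ Δp, with q in kg/kg and Δp in Pa (1 kg/m² of water = 1 mm).
Layer 1010–300 hPa: Δp = 710 hPa = 71000 Pa, q̄ = 0.0021 kg/kg → 0.0021 × 71000 / 9.8 = 15.21 mm
Layer 300–200 hPa: Δp = 100 hPa = 10000 Pa, q̄ = 0.00034 kg/kg → 0.00034 × 10000 / 9.8 = 0.35 mm
PW = 15.21 + 0.35 = 15.56 ≈ 15.6 mm.

PW ≈ 15.6 mm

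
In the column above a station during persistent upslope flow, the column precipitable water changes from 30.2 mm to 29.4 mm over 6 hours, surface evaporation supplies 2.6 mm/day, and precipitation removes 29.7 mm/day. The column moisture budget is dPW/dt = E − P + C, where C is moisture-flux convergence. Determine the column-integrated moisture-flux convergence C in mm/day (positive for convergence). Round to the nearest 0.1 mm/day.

dPW/dt = (29.4 − 30.2) mm / (6/24 day) = -3.200 mm/day.
C = dPW/dt − E + P = (-3.200) − 2.6 + 29.7 = 23.9 mm/day.

C ≈ 23.9 mm/day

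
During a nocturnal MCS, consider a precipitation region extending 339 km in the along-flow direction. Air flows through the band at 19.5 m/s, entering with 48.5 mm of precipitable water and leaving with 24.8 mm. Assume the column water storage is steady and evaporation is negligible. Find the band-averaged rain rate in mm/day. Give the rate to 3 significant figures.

R ≈ 118 mm/day

Column moisture flux per unit crosswind length is F = V × PW.
Inflow: F_in = 19.5 × 48.5 = 945.75 mm·m/s
Outflow: F_out = 19.5 × 24.8 = 483.6 mm·m/s
Steady-state rate R = (F_in − F_out)/L = (945.75 − 483.6) / 339000 m = 1.363e-03 mm/s.
R = 1.363e-03 × 3600 × 24 = 118 mm/day.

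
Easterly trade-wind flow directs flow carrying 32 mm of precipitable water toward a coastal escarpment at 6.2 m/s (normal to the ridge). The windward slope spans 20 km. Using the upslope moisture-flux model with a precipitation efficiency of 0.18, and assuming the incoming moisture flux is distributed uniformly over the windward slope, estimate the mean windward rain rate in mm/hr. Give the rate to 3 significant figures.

Incoming column moisture flux per unit ridge length: F = V × PW = 6.2 × 32 = 198.4 mm·m/s.
Spread over the 20 km slope with efficiency ε = 0.18: R = ε·F/W = 0.18 × 198.4 / 20000 m = 1.786e-03 mm/s.
R = 1.786e-03 × 3600 = 6.43 mm/hr.

R ≈ 6.43 mm/hr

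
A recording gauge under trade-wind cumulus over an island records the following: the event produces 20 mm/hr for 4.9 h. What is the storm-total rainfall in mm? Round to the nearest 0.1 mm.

total ≈ 98.0 mm

Total = Σ Rᵢ Δtᵢ = 20 × 4.9
      = 98 = 98.0 mm.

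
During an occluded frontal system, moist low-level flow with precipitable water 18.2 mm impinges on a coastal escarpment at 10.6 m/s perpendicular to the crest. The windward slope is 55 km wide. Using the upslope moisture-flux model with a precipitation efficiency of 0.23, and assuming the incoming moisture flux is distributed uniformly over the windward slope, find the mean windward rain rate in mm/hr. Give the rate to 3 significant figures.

R ≈ 2.90 mm/hr

Incoming column moisture flux per unit ridge length: F = V × PW = 10.6 × 18.2 = 192.92 mm·m/s.
Spread over the 55 km slope with efficiency ε = 0.23: R = ε·F/W = 0.23 × 192.92 / 55000 m = 8.068e-04 mm/s.
R = 8.068e-04 × 3600 = 2.90 mm/hr.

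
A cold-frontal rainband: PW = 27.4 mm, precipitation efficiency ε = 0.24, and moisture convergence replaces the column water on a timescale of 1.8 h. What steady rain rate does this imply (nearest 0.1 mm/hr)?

Each overturning extracts ε × PW = 0.24 × 27.4 = 6.576 mm.
Rate = ε·PW / τ = 6.576 / 1.8 h = 3.7 mm/hr.

R ≈ 3.7 mm/hr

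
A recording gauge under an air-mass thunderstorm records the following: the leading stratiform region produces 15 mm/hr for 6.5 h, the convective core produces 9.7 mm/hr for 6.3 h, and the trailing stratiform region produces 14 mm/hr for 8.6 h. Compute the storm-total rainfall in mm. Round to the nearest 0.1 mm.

Total = Σ Rᵢ Δtᵢ = 15 × 6.5 + 9.7 × 6.3 + 14 × 8.6
      = 97.5 + 61.11 + 120.4 = 279.0 mm.

total ≈ 279.0 mm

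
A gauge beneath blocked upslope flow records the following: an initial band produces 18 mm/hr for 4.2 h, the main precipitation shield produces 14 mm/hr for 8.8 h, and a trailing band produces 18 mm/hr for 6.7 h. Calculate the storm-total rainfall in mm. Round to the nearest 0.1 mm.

Total = Σ Rᵢ Δtᵢ = 18 × 4.2 + 14 × 8.8 + 18 × 6.7
      = 75.6 + 123.2 + 120.6 = 319.4 mm.

total ≈ 319.4 mm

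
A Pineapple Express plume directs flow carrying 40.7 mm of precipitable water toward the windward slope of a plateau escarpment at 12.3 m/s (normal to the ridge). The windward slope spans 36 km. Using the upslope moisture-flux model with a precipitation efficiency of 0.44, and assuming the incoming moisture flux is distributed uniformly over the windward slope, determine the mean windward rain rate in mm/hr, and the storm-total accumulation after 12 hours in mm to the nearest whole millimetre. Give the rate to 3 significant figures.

R ≈ 22.0 mm/hr; total ≈ 264 mm

Incoming column moisture flux per unit ridge length: F = V × PW = 12.3 × 40.7 = 500.61 mm·m/s.
Spread over the 36 km slope with efficiency ε = 0.44: R = ε·F/W = 0.44 × 500.61 / 36000 m = 6.119e-03 mm/s.
R = 6.119e-03 × 3600 = 22.0 mm/hr.
Over 12 h: total = 22.0 × 12 = 264 mm.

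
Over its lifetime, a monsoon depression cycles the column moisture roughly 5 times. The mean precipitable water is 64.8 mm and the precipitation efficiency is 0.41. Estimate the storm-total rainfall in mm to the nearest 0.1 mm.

rainfall ≈ 132.8 mm

Each cycle deposits ε × PW = 0.41 × 64.8 = 26.568 mm.
Over 5 cycles: 5 × 26.568 = 132.8 mm.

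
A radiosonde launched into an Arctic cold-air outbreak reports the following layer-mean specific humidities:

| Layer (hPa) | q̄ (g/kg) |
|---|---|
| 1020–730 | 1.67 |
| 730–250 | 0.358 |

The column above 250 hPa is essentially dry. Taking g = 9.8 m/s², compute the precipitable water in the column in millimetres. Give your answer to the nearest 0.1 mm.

PW ≈ 6.7 mm

Precipitable water is the column-integrated vapour mass per unit area: PW = (1/g) Σ q̄ Δp, with q in kg/kg and Δp in Pa (1 kg/m² of water = 1 mm).
Layer 1020–730 hPa: Δp = 290 hPa = 29000 Pa, q̄ = 0.00167 kg/kg → 0.00167 × 29000 / 9.8 = 4.94 mm
Layer 730–250 hPa: Δp = 480 hPa = 48000 Pa, q̄ = 0.000358 kg/kg → 0.000358 × 48000 / 9.8 = 1.75 mm
PW = 4.94 + 1.75 = 6.69 ≈ 6.7 mm.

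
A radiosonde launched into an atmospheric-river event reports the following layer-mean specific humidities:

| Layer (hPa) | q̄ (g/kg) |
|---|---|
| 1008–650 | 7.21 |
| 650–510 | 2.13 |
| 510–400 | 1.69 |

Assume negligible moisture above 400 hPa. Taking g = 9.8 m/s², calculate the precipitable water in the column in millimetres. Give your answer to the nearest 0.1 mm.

PW ≈ 31.3 mm

Precipitable water is the column-integrated vapour mass per unit area: PW = (1/g) Σ q̄ Δp, with q in kg/kg and Δp in Pa (1 kg/m² of water = 1 mm).
Layer 1008–650 hPa: Δp = 358 hPa = 35800 Pa, q̄ = 0.00721 kg/kg → 0.00721 × 35800 / 9.8 = 26.34 mm
Layer 650–510 hPa: Δp = 140 hPa = 14000 Pa, q̄ = 0.00213 kg/kg → 0.00213 × 14000 / 9.8 = 3.04 mm
Layer 510–400 hPa: Δp = 110 hPa = 11000 Pa, q̄ = 0.00169 kg/kg → 0.00169 × 11000 / 9.8 = 1.90 mm
PW = 26.34 + 3.04 + 1.90 = 31.28 ≈ 31.3 mm.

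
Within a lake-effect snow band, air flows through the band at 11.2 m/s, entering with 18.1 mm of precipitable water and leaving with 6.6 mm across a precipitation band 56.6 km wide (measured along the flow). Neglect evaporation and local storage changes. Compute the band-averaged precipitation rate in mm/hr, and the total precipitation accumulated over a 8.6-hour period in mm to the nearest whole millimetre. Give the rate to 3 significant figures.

Column moisture flux per unit crosswind length is F = V × PW.
Inflow: F_in = 11.2 × 18.1 = 202.72 mm·m/s
Outflow: F_out = 11.2 × 6.6 = 73.92 mm·m/s
Steady-state rate R = (F_in − F_out)/L = (202.72 − 73.92) / 56600 m = 2.276e-03 mm/s.
R = 2.276e-03 × 3600 = 8.19 mm/hr.
Over 8.6 h: total = 8.19 × 8.6 = 70.434 ≈ 70 mm.

R ≈ 8.19 mm/hr; total ≈ 70 mm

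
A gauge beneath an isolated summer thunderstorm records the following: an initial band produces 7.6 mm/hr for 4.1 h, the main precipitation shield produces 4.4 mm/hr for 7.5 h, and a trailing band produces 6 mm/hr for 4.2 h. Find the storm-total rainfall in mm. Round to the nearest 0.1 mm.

Total = Σ Rᵢ Δtᵢ = 7.6 × 4.1 + 4.4 × 7.5 + 6 × 4.2
      = 31.16 + 33 + 25.2 = 89.4 mm.

total ≈ 89.4 mm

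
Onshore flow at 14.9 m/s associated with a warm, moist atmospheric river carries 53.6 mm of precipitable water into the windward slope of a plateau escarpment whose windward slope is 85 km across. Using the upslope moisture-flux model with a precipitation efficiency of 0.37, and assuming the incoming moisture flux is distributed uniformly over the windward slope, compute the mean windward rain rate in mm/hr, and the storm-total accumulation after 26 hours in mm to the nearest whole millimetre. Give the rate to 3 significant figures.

Incoming column moisture flux per unit ridge length: F = V × PW = 14.9 × 53.6 = 798.64 mm·m/s.
Spread over the 85 km slope with efficiency ε = 0.37: R = ε·F/W = 0.37 × 798.64 / 85000 m = 3.476e-03 mm/s.
R = 3.476e-03 × 3600 = 12.5 mm/hr.
Over 26 h: total = 12.5 × 26 = 325 mm.

R ≈ 12.5 mm/hr; total ≈ 325 mm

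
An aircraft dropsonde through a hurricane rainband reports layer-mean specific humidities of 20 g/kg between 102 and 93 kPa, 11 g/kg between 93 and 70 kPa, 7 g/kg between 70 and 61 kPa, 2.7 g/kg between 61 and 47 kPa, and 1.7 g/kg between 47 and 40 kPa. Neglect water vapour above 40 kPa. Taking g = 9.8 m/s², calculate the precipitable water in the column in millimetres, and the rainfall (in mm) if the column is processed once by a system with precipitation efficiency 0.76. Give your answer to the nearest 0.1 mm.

PW ≈ 55.7 mm; rainfall ≈ 42.3 mm

Precipitable water is the column-integrated vapour mass per unit area: PW = (1/g) Σ q̄ Δp, with q in kg/kg and Δp in Pa (1 kg/m² of water = 1 mm).
Layer 102–93 kPa: Δp = 90 hPa = 9000 Pa, q̄ = 0.02 kg/kg → 0.02 × 9000 / 9.8 = 18.37 mm
Layer 93–70 kPa: Δp = 230 hPa = 23000 Pa, q̄ = 0.011 kg/kg → 0.011 × 23000 / 9.8 = 25.82 mm
Layer 70–61 kPa: Δp = 90 hPa = 9000 Pa, q̄ = 0.007 kg/kg → 0.007 × 9000 / 9.8 = 6.43 mm
Layer 61–47 kPa: Δp = 140 hPa = 14000 Pa, q̄ = 0.0027 kg/kg → 0.0027 × 14000 / 9.8 = 3.86 mm
Layer 47–40 kPa: Δp = 70 hPa = 7000 Pa, q̄ = 0.0017 kg/kg → 0.0017 × 7000 / 9.8 = 1.21 mm
PW = 18.37 + 25.82 + 6.43 + 3.86 + 1.21 = 55.69 ≈ 55.7 mm.
Rainfall = ε × PW = 0.76 × 55.7 = 42.3 mm.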